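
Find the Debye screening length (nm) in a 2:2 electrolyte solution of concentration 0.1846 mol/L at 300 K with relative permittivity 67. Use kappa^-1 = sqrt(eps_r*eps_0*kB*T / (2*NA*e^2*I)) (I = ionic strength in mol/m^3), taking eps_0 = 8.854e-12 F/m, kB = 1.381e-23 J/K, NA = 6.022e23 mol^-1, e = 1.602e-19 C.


Ionic strength I = 0.1846 * 2^2 * 1000 = 738.4 mol/m^3
kappa^-1 = sqrt(67 * 8.854e-12 * 1.381e-23 * 300 / (2 * 6.022e23 * (1.602e-19)^2 * 738.4))
kappa^-1 = 0.328 nm

0.328


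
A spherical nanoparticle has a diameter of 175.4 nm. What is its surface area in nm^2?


Radius r = 175.4/2 = 87.7 nm
Surface area SA = 4 * pi * r^2
SA = 4 * pi * (87.7)^2
SA = 96651.6 nm^2

96651.6


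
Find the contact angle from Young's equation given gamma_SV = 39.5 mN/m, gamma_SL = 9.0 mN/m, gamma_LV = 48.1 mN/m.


cos(theta) = (gamma_SV - gamma_SL) / gamma_LV
cos(theta) = (39.5 - 9.0) / 48.1
cos(theta) = 0.634096
theta = arccos(0.634096) = 50.65 degrees

50.65


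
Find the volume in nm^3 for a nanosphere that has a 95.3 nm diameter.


Radius r = 95.3/2 = 47.65 nm
Volume V = (4/3) * pi * r^3
V = (4/3) * pi * (47.65)^3
V = 453186.88 nm^3

453186.88


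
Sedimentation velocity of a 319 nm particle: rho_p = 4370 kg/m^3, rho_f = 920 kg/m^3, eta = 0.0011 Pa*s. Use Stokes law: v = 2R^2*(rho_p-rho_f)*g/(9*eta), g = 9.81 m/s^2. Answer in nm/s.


Radius R = 319/2 nm = 1.595e-07 m
Density difference = 4370 - 920 = 3450 kg/m^3
v = 2 * R^2 * (rho_p - rho_f) * g / (9 * eta)
v = 2 * (1.595e-07)^2 * 3450 * 9.81 / (9 * 0.0011)
v = 1.73942e-07 m/s = 173.9419 nm/s

173.9419


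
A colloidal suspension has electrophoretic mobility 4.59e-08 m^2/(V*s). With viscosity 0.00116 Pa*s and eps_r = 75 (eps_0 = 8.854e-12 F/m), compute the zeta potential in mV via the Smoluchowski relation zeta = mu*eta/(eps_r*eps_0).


Smoluchowski equation: zeta = mu * eta / (eps_r * eps_0)
zeta = 4.59e-08 * 0.00116 / (75 * 8.854e-12)
zeta = 0.080181 V = 80.18 mV

80.18


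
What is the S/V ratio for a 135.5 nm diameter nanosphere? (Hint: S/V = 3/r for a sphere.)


Radius r = 135.5/2 = 67.75 nm
S/V = 3 / r = 3 / 67.75
S/V = 0.0443 nm^-1

0.0443


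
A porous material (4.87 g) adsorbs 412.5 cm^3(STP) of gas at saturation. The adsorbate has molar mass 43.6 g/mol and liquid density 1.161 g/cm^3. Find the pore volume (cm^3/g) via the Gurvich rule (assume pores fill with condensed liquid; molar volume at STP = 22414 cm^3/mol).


Moles adsorbed n = V_ads / 22414 = 412.5 / 22414 = 1.840368e-02 mol
Liquid volume V_liq = n * M / rho_liq = 1.840368e-02 * 43.6 / 1.161 = 0.69113 cm^3
Specific pore volume V_pore = V_liq / m_sample = 0.69113 / 4.87
V_pore = 0.1419 cm^3/g

0.1419


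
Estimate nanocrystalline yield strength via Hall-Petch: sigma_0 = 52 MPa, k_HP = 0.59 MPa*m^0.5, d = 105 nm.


d = 105 nm = 1.05e-07 m
sqrt(d) = 0.000324037
Hall-Petch contribution = k / sqrt(d) = 0.59 / 0.000324037 = 1820.8 MPa
sigma = sigma_0 + k/sqrt(d) = 52 + 1820.8 = 1872.8 MPa

1872.8


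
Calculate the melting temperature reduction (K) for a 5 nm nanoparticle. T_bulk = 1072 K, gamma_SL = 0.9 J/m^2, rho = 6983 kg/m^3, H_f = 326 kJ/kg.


Radius R = 5/2 = 2.5 nm = 2.5e-09 m
Convert H_f = 326 kJ/kg = 326000 J/kg
dT = 2 * gamma_SL * T_bulk / (rho * H_f * R)
dT = 2 * 0.9 * 1072 / (6983 * 326000 * 2.5e-09)
dT = 339.1 K

339.1


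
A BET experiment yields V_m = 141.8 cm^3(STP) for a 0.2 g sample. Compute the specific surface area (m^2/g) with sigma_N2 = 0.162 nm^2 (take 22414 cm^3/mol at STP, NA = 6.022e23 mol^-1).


Number of moles in monolayer = V_m / 22414 = 141.8 / 22414 = 0.0063264
Number of molecules = moles * NA = 0.0063264 * 6.022e23
SA = molecules * sigma / mass
SA = (141.8 / 22414) * 6.022e23 * 0.162e-18 / 0.2
SA = 3085.9 m^2/g

3085.9


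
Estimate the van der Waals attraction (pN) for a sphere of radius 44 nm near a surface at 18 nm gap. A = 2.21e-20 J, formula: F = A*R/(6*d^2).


Convert to SI: R = 44 nm = 4.4e-08 m, d = 18 nm = 1.8e-08 m
F = A * R / (6 * d^2)
F = 2.21e-20 * 4.4e-08 / (6 * (1.8e-08)^2)
F = 5.00206e-13 N = 0.5 pN

0.5


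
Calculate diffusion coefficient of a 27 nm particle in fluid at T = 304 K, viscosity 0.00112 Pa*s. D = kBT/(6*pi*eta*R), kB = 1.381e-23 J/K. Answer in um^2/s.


Radius R = 27/2 = 13.5 nm = 1.35e-08 m
D = kB*T / (6*pi*eta*R)
D = 1.381e-23 * 304 / (6 * pi * 0.00112 * 1.35e-08)
D = 1.47304e-11 m^2/s = 14.73 um^2/s

14.73


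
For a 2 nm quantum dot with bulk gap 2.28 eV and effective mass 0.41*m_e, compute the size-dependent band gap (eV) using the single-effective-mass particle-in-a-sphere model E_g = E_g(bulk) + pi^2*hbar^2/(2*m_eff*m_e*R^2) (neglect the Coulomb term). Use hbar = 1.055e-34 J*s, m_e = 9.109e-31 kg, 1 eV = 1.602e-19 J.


Radius R = 2/2 nm = 1e-09 m
Confinement energy dE = pi^2 * hbar^2 / (2 * m_eff * m_e * R^2)
dE = pi^2 * (1.055e-34)^2 / (2 * 0.41 * 9.109e-31 * (1e-09)^2) J, divided by 1.602e-19 J/eV
dE = 0.918 eV
Total band gap = E_g(bulk) + dE = 2.28 + 0.918 = 3.198 eV

3.198


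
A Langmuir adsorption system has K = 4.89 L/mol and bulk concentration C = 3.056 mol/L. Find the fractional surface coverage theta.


Langmuir isotherm: theta = K*C / (1 + K*C)
K*C = 4.89 * 3.056 = 14.94384
theta = 14.94384 / (1 + 14.94384) = 14.94384 / 15.94384
theta = 0.9373

0.9373


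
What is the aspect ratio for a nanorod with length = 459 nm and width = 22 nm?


Aspect ratio AR = length / diameter
AR = 459 / 22
AR = 20.86

20.86


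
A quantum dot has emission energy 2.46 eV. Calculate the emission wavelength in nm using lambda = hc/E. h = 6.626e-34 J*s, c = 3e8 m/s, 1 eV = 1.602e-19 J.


Convert energy: E = 2.46 eV = 2.46 * 1.602e-19 = 3.94092e-19 J
lambda = h*c / E = 6.626e-34 * 3e8 / 3.94092e-19
lambda = 5.044e-07 m = 504.4 nm

504.4


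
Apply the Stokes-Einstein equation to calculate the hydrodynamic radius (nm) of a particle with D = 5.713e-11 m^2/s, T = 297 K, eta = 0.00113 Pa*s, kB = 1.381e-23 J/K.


Stokes-Einstein: R = kB*T / (6*pi*eta*D)
R = 1.381e-23 * 297 / (6 * pi * 0.00113 * 5.713e-11)
R = 3.37059e-09 m = 3.37 nm

3.37


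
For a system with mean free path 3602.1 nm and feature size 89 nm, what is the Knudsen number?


Knudsen number Kn = lambda / L
Kn = 3602.1 / 89
Kn = 40.473

40.473


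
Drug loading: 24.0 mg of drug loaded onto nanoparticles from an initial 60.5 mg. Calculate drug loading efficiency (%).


Drug loading efficiency = (drug loaded / drug initial) * 100
DLE = 24.0 / 60.5 * 100
DLE = 0.3967 * 100
DLE = 39.67%

39.67


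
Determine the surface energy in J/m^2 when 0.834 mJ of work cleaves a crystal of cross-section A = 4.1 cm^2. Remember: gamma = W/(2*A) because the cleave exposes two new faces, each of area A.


Convert: A = 4.1 cm^2 = 0.00041 m^2, W = 0.834 mJ = 0.000834 J
Cleaving exposes two faces of area A, so total new surface = 2*A and gamma = W / (2*A)
gamma = 0.000834 / (2 * 0.00041)
gamma = 1.017 J/m^2

1.017


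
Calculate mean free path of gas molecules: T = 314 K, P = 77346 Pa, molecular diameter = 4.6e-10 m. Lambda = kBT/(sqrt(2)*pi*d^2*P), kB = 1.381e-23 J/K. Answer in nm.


Mean free path: lambda = kB*T / (sqrt(2) * pi * d^2 * P)
lambda = 1.381e-23 * 314 / (sqrt(2) * pi * (4.6e-10)^2 * 77346)
lambda = 5.96355e-08 m
lambda = 59.64 nm

59.64


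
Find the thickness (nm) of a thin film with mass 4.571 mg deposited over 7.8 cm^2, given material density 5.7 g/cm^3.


Convert: m = 4.571 mg = 4.5710e-06 kg, A = 7.8 cm^2 = 7.8000e-04 m^2, rho = 5.7 g/cm^3 = 5700 kg/m^3
t = m / (A * rho)
t = 4.5710e-06 / (7.8000e-04 * 5700)
t = 1.0281e-06 m = 1028.1 nm

1028.1


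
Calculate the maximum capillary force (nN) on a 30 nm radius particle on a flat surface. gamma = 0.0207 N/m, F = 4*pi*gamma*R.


Convert radius: R = 30 nm = 3e-08 m
F = 4 * pi * gamma * R
F = 4 * pi * 0.0207 * 3e-08
F = 7.80372e-09 N = 7.8037 nN

7.8037


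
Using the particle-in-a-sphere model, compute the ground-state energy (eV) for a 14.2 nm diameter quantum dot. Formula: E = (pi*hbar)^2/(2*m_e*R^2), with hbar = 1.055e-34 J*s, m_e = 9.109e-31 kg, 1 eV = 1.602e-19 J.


Radius R = 14.2/2 = 7.1 nm = 7.1e-09 m
E = (pi * 1.055e-34)^2 / (2 * 9.109e-31 * (7.1e-09)^2)
E(J) = 1.19615e-21
E = E(J) / 1.602e-19 = 0.0075 eV

0.0075


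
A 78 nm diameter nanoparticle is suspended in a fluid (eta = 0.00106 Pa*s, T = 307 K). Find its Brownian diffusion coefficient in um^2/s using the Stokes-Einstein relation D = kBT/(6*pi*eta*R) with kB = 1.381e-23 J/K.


Radius R = 78/2 = 39 nm = 3.9e-08 m
D = kB*T / (6*pi*eta*R)
D = 1.381e-23 * 307 / (6 * pi * 0.00106 * 3.9e-08)
D = 5.44077e-12 m^2/s = 5.441 um^2/s

5.441


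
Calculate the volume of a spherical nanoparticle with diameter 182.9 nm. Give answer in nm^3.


Radius r = 182.9/2 = 91.45 nm
Volume V = (4/3) * pi * r^3
V = (4/3) * pi * (91.45)^3
V = 3203610.72 nm^3

3203610.72


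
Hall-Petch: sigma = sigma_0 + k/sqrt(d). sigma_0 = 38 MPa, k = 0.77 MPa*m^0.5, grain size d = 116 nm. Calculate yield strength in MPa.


d = 116 nm = 1.16e-07 m
sqrt(d) = 0.0003405877
Hall-Petch contribution = k / sqrt(d) = 0.77 / 0.0003405877 = 2260.8 MPa
sigma = sigma_0 + k/sqrt(d) = 38 + 2260.8 = 2298.8 MPa

2298.8


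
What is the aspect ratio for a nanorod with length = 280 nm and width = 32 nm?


Aspect ratio AR = length / diameter
AR = 280 / 32
AR = 8.75

8.75


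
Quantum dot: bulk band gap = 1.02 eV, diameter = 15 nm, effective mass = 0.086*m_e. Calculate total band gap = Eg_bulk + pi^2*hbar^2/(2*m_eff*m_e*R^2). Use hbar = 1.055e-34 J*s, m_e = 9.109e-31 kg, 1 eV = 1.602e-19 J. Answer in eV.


Radius R = 15/2 nm = 7.5e-09 m
Confinement energy dE = pi^2 * hbar^2 / (2 * m_eff * m_e * R^2)
dE = pi^2 * (1.055e-34)^2 / (2 * 0.086 * 9.109e-31 * (7.5e-09)^2) J, divided by 1.602e-19 J/eV
dE = 0.0778 eV
Total band gap = E_g(bulk) + dE = 1.02 + 0.0778 = 1.0978 eV

1.0978


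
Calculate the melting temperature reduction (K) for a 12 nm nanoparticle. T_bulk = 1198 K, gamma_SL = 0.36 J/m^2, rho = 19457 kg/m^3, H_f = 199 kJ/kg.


Radius R = 12/2 = 6 nm = 6e-09 m
Convert H_f = 199 kJ/kg = 199000 J/kg
dT = 2 * gamma_SL * T_bulk / (rho * H_f * R)
dT = 2 * 0.36 * 1198 / (19457 * 199000 * 6e-09)
dT = 37.1 K

37.1


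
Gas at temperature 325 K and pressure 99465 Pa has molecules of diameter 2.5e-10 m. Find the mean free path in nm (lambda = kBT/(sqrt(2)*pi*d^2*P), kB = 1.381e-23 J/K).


Mean free path: lambda = kB*T / (sqrt(2) * pi * d^2 * P)
lambda = 1.381e-23 * 325 / (sqrt(2) * pi * (2.5e-10)^2 * 99465)
lambda = 1.62503e-07 m
lambda = 162.5 nm

162.5


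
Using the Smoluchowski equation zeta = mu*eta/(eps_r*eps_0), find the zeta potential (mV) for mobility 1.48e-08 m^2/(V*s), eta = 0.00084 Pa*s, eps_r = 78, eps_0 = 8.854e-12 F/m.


Smoluchowski equation: zeta = mu * eta / (eps_r * eps_0)
zeta = 1.48e-08 * 0.00084 / (78 * 8.854e-12)
zeta = 0.018001 V = 18.0 mV

18.0


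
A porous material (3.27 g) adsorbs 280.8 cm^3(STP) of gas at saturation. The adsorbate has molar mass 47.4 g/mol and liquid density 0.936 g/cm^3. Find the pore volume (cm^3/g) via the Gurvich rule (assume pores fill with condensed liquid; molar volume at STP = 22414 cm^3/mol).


Moles adsorbed n = V_ads / 22414 = 280.8 / 22414 = 1.252788e-02 mol
Liquid volume V_liq = n * M / rho_liq = 1.252788e-02 * 47.4 / 0.936 = 0.63442 cm^3
Specific pore volume V_pore = V_liq / m_sample = 0.63442 / 3.27
V_pore = 0.194 cm^3/g

0.194


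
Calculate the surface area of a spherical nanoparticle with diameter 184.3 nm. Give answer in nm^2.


Radius r = 184.3/2 = 92.15 nm
Surface area SA = 4 * pi * r^2
SA = 4 * pi * (92.15)^2
SA = 106708.88 nm^2

106708.88


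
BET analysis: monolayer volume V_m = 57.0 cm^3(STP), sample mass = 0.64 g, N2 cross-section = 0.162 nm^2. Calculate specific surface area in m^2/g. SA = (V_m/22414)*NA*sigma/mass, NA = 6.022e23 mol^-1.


Number of moles in monolayer = V_m / 22414 = 57.0 / 22414 = 0.00254305
Number of molecules = moles * NA = 0.00254305 * 6.022e23
SA = molecules * sigma / mass
SA = (57.0 / 22414) * 6.022e23 * 0.162e-18 / 0.64
SA = 387.6 m^2/g

387.6


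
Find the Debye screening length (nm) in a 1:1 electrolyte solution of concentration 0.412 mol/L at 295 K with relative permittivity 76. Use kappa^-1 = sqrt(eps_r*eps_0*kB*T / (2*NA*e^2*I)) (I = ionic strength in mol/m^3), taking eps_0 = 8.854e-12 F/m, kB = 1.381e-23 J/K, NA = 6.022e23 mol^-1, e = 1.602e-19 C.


Ionic strength I = 0.412 * 1^2 * 1000 = 412 mol/m^3
kappa^-1 = sqrt(76 * 8.854e-12 * 1.381e-23 * 295 / (2 * 6.022e23 * (1.602e-19)^2 * 412))
kappa^-1 = 0.464 nm

0.464


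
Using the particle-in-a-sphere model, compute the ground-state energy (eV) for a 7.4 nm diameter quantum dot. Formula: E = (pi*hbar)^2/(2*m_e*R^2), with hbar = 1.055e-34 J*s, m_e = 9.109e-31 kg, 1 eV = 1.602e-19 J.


Radius R = 7.4/2 = 3.7 nm = 3.7e-09 m
E = (pi * 1.055e-34)^2 / (2 * 9.109e-31 * (3.7e-09)^2)
E(J) = 4.40454e-21
E = E(J) / 1.602e-19 = 0.0275 eV

0.0275


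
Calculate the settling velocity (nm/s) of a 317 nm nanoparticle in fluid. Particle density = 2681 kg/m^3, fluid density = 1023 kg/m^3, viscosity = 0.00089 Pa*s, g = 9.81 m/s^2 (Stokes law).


Radius R = 317/2 nm = 1.585e-07 m
Density difference = 2681 - 1023 = 1658 kg/m^3
v = 2 * R^2 * (rho_p - rho_f) * g / (9 * eta)
v = 2 * (1.585e-07)^2 * 1658 * 9.81 / (9 * 0.00089)
v = 1.02026e-07 m/s = 102.0257 nm/s

102.0257


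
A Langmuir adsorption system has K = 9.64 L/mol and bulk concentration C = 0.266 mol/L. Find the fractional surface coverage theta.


Langmuir isotherm: theta = K*C / (1 + K*C)
K*C = 9.64 * 0.266 = 2.56424
theta = 2.56424 / (1 + 2.56424) = 2.56424 / 3.56424
theta = 0.7194

0.7194


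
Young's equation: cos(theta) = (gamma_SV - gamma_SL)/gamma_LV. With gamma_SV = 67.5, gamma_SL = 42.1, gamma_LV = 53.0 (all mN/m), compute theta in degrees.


cos(theta) = (gamma_SV - gamma_SL) / gamma_LV
cos(theta) = (67.5 - 42.1) / 53.0
cos(theta) = 0.479245
theta = arccos(0.479245) = 61.36 degrees

61.36


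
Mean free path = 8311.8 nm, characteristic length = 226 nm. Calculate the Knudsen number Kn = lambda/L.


Knudsen number Kn = lambda / L
Kn = 8311.8 / 226
Kn = 36.7779

36.7779


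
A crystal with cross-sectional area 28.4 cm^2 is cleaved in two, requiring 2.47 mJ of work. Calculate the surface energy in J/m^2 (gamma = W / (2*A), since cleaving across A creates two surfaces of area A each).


Convert: A = 28.4 cm^2 = 0.00284 m^2, W = 2.47 mJ = 0.00247 J
Cleaving exposes two faces of area A, so total new surface = 2*A and gamma = W / (2*A)
gamma = 0.00247 / (2 * 0.00284)
gamma = 0.435 J/m^2

0.435


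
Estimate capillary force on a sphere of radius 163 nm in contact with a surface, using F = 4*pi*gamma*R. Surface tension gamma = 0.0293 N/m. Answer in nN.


Convert radius: R = 163 nm = 1.63e-07 m
F = 4 * pi * gamma * R
F = 4 * pi * 0.0293 * 1.63e-07
F = 6.00157e-08 N = 60.0157 nN

60.0157


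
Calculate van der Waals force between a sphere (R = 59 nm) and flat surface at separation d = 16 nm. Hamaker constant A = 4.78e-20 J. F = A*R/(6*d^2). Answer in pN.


Convert to SI: R = 59 nm = 5.9e-08 m, d = 16 nm = 1.6e-08 m
F = A * R / (6 * d^2)
F = 4.78e-20 * 5.9e-08 / (6 * (1.6e-08)^2)
F = 1.83607e-12 N = 1.836 pN

1.836


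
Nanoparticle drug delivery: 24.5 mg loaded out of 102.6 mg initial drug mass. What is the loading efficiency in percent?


Drug loading efficiency = (drug loaded / drug initial) * 100
DLE = 24.5 / 102.6 * 100
DLE = 0.2388 * 100
DLE = 23.88%

23.88


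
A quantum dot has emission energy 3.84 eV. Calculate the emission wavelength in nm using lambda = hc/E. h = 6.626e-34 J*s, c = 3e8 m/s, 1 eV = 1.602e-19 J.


Convert energy: E = 3.84 eV = 3.84 * 1.602e-19 = 6.15168e-19 J
lambda = h*c / E = 6.626e-34 * 3e8 / 6.15168e-19
lambda = 3.23131e-07 m = 323.1 nm

323.1


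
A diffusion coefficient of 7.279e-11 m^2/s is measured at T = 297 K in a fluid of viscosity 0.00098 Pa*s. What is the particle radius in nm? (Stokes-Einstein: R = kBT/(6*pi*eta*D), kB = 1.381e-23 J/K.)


Stokes-Einstein: R = kB*T / (6*pi*eta*D)
R = 1.381e-23 * 297 / (6 * pi * 0.00098 * 7.279e-11)
R = 3.05036e-09 m = 3.05 nm

3.05


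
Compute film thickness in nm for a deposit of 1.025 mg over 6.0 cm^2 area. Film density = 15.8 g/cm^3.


Convert: m = 1.025 mg = 1.0250e-06 kg, A = 6.0 cm^2 = 6.0000e-04 m^2, rho = 15.8 g/cm^3 = 15800 kg/m^3
t = m / (A * rho)
t = 1.0250e-06 / (6.0000e-04 * 15800)
t = 1.0812e-07 m = 108.1 nm

108.1


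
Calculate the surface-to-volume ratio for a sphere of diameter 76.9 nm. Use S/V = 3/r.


Radius r = 76.9/2 = 38.45 nm
S/V = 3 / r = 3 / 38.45
S/V = 0.078 nm^-1

0.078


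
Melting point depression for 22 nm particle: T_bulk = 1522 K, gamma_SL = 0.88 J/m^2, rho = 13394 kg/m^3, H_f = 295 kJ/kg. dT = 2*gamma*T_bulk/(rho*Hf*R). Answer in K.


Radius R = 22/2 = 11 nm = 1.1e-08 m
Convert H_f = 295 kJ/kg = 295000 J/kg
dT = 2 * gamma_SL * T_bulk / (rho * H_f * R)
dT = 2 * 0.88 * 1522 / (13394 * 295000 * 1.1e-08)
dT = 61.6 K

61.6


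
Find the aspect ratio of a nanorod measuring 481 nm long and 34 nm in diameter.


Aspect ratio AR = length / diameter
AR = 481 / 34
AR = 14.15

14.15


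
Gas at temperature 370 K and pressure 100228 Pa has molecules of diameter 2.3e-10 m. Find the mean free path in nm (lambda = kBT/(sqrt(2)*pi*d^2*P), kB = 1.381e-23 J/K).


Mean free path: lambda = kB*T / (sqrt(2) * pi * d^2 * P)
lambda = 1.381e-23 * 370 / (sqrt(2) * pi * (2.3e-10)^2 * 100228)
lambda = 2.16913e-07 m
lambda = 216.91 nm

216.91


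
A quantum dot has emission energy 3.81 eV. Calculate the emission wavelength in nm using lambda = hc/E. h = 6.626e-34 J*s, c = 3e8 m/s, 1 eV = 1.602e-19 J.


Convert energy: E = 3.81 eV = 3.81 * 1.602e-19 = 6.10362e-19 J
lambda = h*c / E = 6.626e-34 * 3e8 / 6.10362e-19
lambda = 3.25676e-07 m = 325.7 nm

325.7


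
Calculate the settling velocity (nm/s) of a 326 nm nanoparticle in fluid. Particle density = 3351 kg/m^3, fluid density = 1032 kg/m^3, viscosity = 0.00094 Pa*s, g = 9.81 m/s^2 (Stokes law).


Radius R = 326/2 nm = 1.63e-07 m
Density difference = 3351 - 1032 = 2319 kg/m^3
v = 2 * R^2 * (rho_p - rho_f) * g / (9 * eta)
v = 2 * (1.63e-07)^2 * 2319 * 9.81 / (9 * 0.00094)
v = 1.42891e-07 m/s = 142.8909 nm/s

142.8909


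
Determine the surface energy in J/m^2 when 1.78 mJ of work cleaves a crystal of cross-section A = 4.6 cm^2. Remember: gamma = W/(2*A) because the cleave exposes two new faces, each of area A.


Convert: A = 4.6 cm^2 = 0.00046 m^2, W = 1.78 mJ = 0.00178 J
Cleaving exposes two faces of area A, so total new surface = 2*A and gamma = W / (2*A)
gamma = 0.00178 / (2 * 0.00046)
gamma = 1.935 J/m^2

1.935


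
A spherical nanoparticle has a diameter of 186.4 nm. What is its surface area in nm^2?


Radius r = 186.4/2 = 93.2 nm
Surface area SA = 4 * pi * r^2
SA = 4 * pi * (93.2)^2
SA = 109154.51 nm^2

109154.51


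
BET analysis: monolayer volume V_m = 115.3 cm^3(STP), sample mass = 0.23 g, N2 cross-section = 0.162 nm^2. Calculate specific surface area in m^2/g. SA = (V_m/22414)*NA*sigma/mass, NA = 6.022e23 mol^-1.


Number of moles in monolayer = V_m / 22414 = 115.3 / 22414 = 0.00514411
Number of molecules = moles * NA = 0.00514411 * 6.022e23
SA = molecules * sigma / mass
SA = (115.3 / 22414) * 6.022e23 * 0.162e-18 / 0.23
SA = 2181.9 m^2/g

2181.9


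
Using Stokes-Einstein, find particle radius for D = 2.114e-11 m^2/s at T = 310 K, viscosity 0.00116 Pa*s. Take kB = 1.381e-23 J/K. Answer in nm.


Stokes-Einstein: R = kB*T / (6*pi*eta*D)
R = 1.381e-23 * 310 / (6 * pi * 0.00116 * 2.114e-11)
R = 9.26171e-09 m = 9.26 nm

9.26


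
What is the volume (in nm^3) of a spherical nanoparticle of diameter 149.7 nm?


Radius r = 149.7/2 = 74.85 nm
Volume V = (4/3) * pi * r^3
V = (4/3) * pi * (74.85)^3
V = 1756564.18 nm^3

1756564.18


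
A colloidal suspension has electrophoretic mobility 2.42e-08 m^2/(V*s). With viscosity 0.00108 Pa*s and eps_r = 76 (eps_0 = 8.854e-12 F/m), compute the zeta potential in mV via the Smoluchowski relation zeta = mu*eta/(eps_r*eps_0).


Smoluchowski equation: zeta = mu * eta / (eps_r * eps_0)
zeta = 2.42e-08 * 0.00108 / (76 * 8.854e-12)
zeta = 0.038841 V = 38.84 mV

38.84


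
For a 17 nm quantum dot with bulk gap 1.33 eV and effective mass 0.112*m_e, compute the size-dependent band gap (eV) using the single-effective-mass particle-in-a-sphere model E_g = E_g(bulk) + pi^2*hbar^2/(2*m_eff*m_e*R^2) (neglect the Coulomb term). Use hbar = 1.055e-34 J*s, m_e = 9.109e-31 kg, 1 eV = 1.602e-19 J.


Radius R = 17/2 nm = 8.5e-09 m
Confinement energy dE = pi^2 * hbar^2 / (2 * m_eff * m_e * R^2)
dE = pi^2 * (1.055e-34)^2 / (2 * 0.112 * 9.109e-31 * (8.5e-09)^2) J, divided by 1.602e-19 J/eV
dE = 0.0465 eV
Total band gap = E_g(bulk) + dE = 1.33 + 0.0465 = 1.3765 eV

1.3765


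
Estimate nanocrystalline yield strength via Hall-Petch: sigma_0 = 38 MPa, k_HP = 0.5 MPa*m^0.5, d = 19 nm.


d = 19 nm = 1.9e-08 m
sqrt(d) = 0.0001378405
Hall-Petch contribution = k / sqrt(d) = 0.5 / 0.0001378405 = 3627.4 MPa
sigma = sigma_0 + k/sqrt(d) = 38 + 3627.4 = 3665.4 MPa

3665.4


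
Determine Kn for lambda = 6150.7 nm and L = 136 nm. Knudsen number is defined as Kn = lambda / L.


Knudsen number Kn = lambda / L
Kn = 6150.7 / 136
Kn = 45.2257

45.2257


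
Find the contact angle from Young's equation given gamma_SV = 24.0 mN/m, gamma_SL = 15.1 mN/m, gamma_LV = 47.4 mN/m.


cos(theta) = (gamma_SV - gamma_SL) / gamma_LV
cos(theta) = (24.0 - 15.1) / 47.4
cos(theta) = 0.187764
theta = arccos(0.187764) = 79.18 degrees

79.18


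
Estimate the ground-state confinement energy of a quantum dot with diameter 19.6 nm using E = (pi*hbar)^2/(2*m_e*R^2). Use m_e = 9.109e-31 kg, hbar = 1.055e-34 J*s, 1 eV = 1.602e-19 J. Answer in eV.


Radius R = 19.6/2 = 9.8 nm = 9.8e-09 m
E = (pi * 1.055e-34)^2 / (2 * 9.109e-31 * (9.8e-09)^2)
E(J) = 6.27844e-22
E = E(J) / 1.602e-19 = 0.0039 eV

0.0039


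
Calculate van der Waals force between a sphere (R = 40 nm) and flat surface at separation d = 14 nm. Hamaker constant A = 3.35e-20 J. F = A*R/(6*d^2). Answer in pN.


Convert to SI: R = 40 nm = 4e-08 m, d = 14 nm = 1.4e-08 m
F = A * R / (6 * d^2)
F = 3.35e-20 * 4e-08 / (6 * (1.4e-08)^2)
F = 1.13946e-12 N = 1.139 pN

1.139


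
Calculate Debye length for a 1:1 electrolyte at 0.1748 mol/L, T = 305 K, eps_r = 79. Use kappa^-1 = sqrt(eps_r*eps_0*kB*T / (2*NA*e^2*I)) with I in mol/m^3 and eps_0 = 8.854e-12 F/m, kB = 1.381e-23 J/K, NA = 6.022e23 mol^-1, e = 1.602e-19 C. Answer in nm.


Ionic strength I = 0.1748 * 1^2 * 1000 = 174.8 mol/m^3
kappa^-1 = sqrt(79 * 8.854e-12 * 1.381e-23 * 305 / (2 * 6.022e23 * (1.602e-19)^2 * 174.8))
kappa^-1 = 0.738 nm

0.738


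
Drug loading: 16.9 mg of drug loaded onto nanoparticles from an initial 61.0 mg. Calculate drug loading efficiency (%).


Drug loading efficiency = (drug loaded / drug initial) * 100
DLE = 16.9 / 61.0 * 100
DLE = 0.277 * 100
DLE = 27.7%

27.7


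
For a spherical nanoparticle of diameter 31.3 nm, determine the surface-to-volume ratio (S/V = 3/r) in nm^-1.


Radius r = 31.3/2 = 15.65 nm
S/V = 3 / r = 3 / 15.65
S/V = 0.1917 nm^-1

0.1917


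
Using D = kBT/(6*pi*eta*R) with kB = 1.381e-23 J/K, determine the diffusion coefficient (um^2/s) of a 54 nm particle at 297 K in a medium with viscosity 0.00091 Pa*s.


Radius R = 54/2 = 27 nm = 2.7e-08 m
D = kB*T / (6*pi*eta*R)
D = 1.381e-23 * 297 / (6 * pi * 0.00091 * 2.7e-08)
D = 8.85613e-12 m^2/s = 8.856 um^2/s

8.856


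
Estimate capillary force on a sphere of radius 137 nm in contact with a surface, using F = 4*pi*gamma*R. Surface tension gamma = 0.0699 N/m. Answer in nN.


Convert radius: R = 137 nm = 1.37e-07 m
F = 4 * pi * gamma * R
F = 4 * pi * 0.0699 * 1.37e-07
F = 1.20339e-07 N = 120.3393 nN

120.3393


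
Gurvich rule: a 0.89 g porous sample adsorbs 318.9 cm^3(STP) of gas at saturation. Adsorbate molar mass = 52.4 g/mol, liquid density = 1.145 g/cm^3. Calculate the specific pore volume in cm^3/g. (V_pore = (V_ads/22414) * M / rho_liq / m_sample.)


Moles adsorbed n = V_ads / 22414 = 318.9 / 22414 = 1.422771e-02 mol
Liquid volume V_liq = n * M / rho_liq = 1.422771e-02 * 52.4 / 1.145 = 0.65112 cm^3
Specific pore volume V_pore = V_liq / m_sample = 0.65112 / 0.89
V_pore = 0.7316 cm^3/g

0.7316


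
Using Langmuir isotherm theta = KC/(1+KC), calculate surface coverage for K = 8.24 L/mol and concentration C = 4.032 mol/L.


Langmuir isotherm: theta = K*C / (1 + K*C)
K*C = 8.24 * 4.032 = 33.22368
theta = 33.22368 / (1 + 33.22368) = 33.22368 / 34.22368
theta = 0.9708

0.9708


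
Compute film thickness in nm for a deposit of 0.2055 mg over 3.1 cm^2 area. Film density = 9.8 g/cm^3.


Convert: m = 0.2055 mg = 2.0550e-07 kg, A = 3.1 cm^2 = 3.1000e-04 m^2, rho = 9.8 g/cm^3 = 9800 kg/m^3
t = m / (A * rho)
t = 2.0550e-07 / (3.1000e-04 * 9800)
t = 6.7643e-08 m = 67.6 nm

67.6


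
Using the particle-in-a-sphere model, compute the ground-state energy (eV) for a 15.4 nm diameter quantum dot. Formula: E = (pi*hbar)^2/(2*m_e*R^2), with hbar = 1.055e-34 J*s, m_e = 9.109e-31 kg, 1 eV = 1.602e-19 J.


Radius R = 15.4/2 = 7.7 nm = 7.7e-09 m
E = (pi * 1.055e-34)^2 / (2 * 9.109e-31 * (7.7e-09)^2)
E(J) = 1.017e-21
E = E(J) / 1.602e-19 = 0.0063 eV

0.0063


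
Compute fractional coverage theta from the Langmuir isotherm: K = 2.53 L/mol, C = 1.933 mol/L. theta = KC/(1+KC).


Langmuir isotherm: theta = K*C / (1 + K*C)
K*C = 2.53 * 1.933 = 4.89049
theta = 4.89049 / (1 + 4.89049) = 4.89049 / 5.89049
theta = 0.8302

0.8302


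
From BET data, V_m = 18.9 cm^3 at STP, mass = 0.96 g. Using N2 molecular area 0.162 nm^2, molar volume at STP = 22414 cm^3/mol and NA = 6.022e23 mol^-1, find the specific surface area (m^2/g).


Number of moles in monolayer = V_m / 22414 = 18.9 / 22414 = 0.00084322
Number of molecules = moles * NA = 0.00084322 * 6.022e23
SA = molecules * sigma / mass
SA = (18.9 / 22414) * 6.022e23 * 0.162e-18 / 0.96
SA = 85.7 m^2/g

85.7


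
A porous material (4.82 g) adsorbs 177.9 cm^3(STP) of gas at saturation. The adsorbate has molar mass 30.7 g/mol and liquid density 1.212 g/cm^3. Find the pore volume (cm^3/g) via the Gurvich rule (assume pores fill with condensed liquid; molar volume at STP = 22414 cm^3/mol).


Moles adsorbed n = V_ads / 22414 = 177.9 / 22414 = 7.937004e-03 mol
Liquid volume V_liq = n * M / rho_liq = 7.937004e-03 * 30.7 / 1.212 = 0.20104 cm^3
Specific pore volume V_pore = V_liq / m_sample = 0.20104 / 4.82
V_pore = 0.0417 cm^3/g

0.0417


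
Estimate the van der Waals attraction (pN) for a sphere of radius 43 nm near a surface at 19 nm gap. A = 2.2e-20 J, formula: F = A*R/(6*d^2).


Convert to SI: R = 43 nm = 4.3e-08 m, d = 19 nm = 1.9e-08 m
F = A * R / (6 * d^2)
F = 2.2e-20 * 4.3e-08 / (6 * (1.9e-08)^2)
F = 4.3675e-13 N = 0.437 pN

0.437


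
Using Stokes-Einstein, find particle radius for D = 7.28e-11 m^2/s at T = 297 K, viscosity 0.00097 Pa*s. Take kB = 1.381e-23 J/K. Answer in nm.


Stokes-Einstein: R = kB*T / (6*pi*eta*D)
R = 1.381e-23 * 297 / (6 * pi * 0.00097 * 7.28e-11)
R = 3.08138e-09 m = 3.08 nm

3.08


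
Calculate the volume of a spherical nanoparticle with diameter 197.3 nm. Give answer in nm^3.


Radius r = 197.3/2 = 98.65 nm
Volume V = (4/3) * pi * r^3
V = (4/3) * pi * (98.65)^3
V = 4021424.12 nm^3

4021424.12


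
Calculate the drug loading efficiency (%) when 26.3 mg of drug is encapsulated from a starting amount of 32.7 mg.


Drug loading efficiency = (drug loaded / drug initial) * 100
DLE = 26.3 / 32.7 * 100
DLE = 0.8043 * 100
DLE = 80.43%

80.43


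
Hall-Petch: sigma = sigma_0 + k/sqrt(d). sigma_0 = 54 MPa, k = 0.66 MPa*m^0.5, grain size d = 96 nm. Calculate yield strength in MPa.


d = 96 nm = 9.6e-08 m
sqrt(d) = 0.0003098387
Hall-Petch contribution = k / sqrt(d) = 0.66 / 0.0003098387 = 2130.1 MPa
sigma = sigma_0 + k/sqrt(d) = 54 + 2130.1 = 2184.1 MPa

2184.1


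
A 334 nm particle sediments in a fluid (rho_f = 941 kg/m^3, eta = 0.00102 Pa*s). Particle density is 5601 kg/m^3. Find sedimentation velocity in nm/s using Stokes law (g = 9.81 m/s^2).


Radius R = 334/2 nm = 1.67e-07 m
Density difference = 5601 - 941 = 4660 kg/m^3
v = 2 * R^2 * (rho_p - rho_f) * g / (9 * eta)
v = 2 * (1.67e-07)^2 * 4660 * 9.81 / (9 * 0.00102)
v = 2.77764e-07 m/s = 277.7635 nm/s

277.7635


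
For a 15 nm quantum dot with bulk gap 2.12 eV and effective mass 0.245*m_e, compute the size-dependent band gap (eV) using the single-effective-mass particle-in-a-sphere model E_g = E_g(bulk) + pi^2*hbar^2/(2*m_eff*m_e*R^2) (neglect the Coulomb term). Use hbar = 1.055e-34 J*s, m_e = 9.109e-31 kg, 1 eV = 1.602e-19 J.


Radius R = 15/2 nm = 7.5e-09 m
Confinement energy dE = pi^2 * hbar^2 / (2 * m_eff * m_e * R^2)
dE = pi^2 * (1.055e-34)^2 / (2 * 0.245 * 9.109e-31 * (7.5e-09)^2) J, divided by 1.602e-19 J/eV
dE = 0.0273 eV
Total band gap = E_g(bulk) + dE = 2.12 + 0.0273 = 2.1473 eV

2.1473


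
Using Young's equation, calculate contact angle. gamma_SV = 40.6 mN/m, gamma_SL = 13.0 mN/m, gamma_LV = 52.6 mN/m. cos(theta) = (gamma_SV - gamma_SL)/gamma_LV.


cos(theta) = (gamma_SV - gamma_SL) / gamma_LV
cos(theta) = (40.6 - 13.0) / 52.6
cos(theta) = 0.524715
theta = arccos(0.524715) = 58.35 degrees

58.35


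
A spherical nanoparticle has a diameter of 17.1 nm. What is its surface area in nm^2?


Radius r = 17.1/2 = 8.55 nm
Surface area SA = 4 * pi * r^2
SA = 4 * pi * (8.55)^2
SA = 918.63 nm^2

918.63


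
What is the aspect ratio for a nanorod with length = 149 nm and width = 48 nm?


Aspect ratio AR = length / diameter
AR = 149 / 48
AR = 3.1

3.1


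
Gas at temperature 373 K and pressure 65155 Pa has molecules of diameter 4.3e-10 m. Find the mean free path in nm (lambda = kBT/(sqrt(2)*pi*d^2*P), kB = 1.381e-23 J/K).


Mean free path: lambda = kB*T / (sqrt(2) * pi * d^2 * P)
lambda = 1.381e-23 * 373 / (sqrt(2) * pi * (4.3e-10)^2 * 65155)
lambda = 9.62394e-08 m
lambda = 96.24 nm

96.24


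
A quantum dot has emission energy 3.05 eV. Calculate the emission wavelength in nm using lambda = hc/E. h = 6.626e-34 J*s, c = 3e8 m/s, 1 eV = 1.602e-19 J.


Convert energy: E = 3.05 eV = 3.05 * 1.602e-19 = 4.8861e-19 J
lambda = h*c / E = 6.626e-34 * 3e8 / 4.8861e-19
lambda = 4.06828e-07 m = 406.8 nm

406.8


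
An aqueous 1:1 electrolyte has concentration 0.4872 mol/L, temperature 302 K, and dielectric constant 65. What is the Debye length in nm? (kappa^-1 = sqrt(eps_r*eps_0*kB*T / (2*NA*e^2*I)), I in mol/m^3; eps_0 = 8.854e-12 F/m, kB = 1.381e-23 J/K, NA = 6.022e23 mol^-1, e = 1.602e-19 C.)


Ionic strength I = 0.4872 * 1^2 * 1000 = 487.2 mol/m^3
kappa^-1 = sqrt(65 * 8.854e-12 * 1.381e-23 * 302 / (2 * 6.022e23 * (1.602e-19)^2 * 487.2))
kappa^-1 = 0.399 nm

0.399


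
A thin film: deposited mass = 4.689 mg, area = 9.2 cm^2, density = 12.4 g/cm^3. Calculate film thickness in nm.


Convert: m = 4.689 mg = 4.6890e-06 kg, A = 9.2 cm^2 = 9.2000e-04 m^2, rho = 12.4 g/cm^3 = 12400 kg/m^3
t = m / (A * rho)
t = 4.6890e-06 / (9.2000e-04 * 12400)
t = 4.1103e-07 m = 411.0 nm

411.0


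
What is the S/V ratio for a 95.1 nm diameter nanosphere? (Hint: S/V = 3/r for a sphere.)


Radius r = 95.1/2 = 47.55 nm
S/V = 3 / r = 3 / 47.55
S/V = 0.0631 nm^-1

0.0631


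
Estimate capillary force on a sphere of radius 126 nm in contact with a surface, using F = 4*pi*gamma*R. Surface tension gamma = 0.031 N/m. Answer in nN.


Convert radius: R = 126 nm = 1.26e-07 m
F = 4 * pi * gamma * R
F = 4 * pi * 0.031 * 1.26e-07
F = 4.90842e-08 N = 49.0842 nN

49.0842


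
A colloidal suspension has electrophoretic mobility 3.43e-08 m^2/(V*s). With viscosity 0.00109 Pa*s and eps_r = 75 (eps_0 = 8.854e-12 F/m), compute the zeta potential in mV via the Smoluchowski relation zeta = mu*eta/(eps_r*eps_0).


Smoluchowski equation: zeta = mu * eta / (eps_r * eps_0)
zeta = 3.43e-08 * 0.00109 / (75 * 8.854e-12)
zeta = 0.056301 V = 56.3 mV

56.3


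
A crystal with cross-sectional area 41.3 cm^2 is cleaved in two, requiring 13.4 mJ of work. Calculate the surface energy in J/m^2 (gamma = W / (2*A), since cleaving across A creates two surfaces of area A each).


Convert: A = 41.3 cm^2 = 0.00413 m^2, W = 13.4 mJ = 0.0134 J
Cleaving exposes two faces of area A, so total new surface = 2*A and gamma = W / (2*A)
gamma = 0.0134 / (2 * 0.00413)
gamma = 1.622 J/m^2

1.622


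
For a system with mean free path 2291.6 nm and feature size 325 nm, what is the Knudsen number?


Knudsen number Kn = lambda / L
Kn = 2291.6 / 325
Kn = 7.0511

7.0511


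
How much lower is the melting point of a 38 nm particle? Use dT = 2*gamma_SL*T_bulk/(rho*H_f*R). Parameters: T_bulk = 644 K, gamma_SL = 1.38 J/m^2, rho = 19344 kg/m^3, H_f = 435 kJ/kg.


Radius R = 38/2 = 19 nm = 1.9e-08 m
Convert H_f = 435 kJ/kg = 435000 J/kg
dT = 2 * gamma_SL * T_bulk / (rho * H_f * R)
dT = 2 * 1.38 * 644 / (19344 * 435000 * 1.9e-08)
dT = 11.1 K

11.1


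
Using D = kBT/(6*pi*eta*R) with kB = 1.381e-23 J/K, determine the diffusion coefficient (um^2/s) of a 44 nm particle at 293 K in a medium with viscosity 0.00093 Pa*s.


Radius R = 44/2 = 22 nm = 2.2e-08 m
D = kB*T / (6*pi*eta*R)
D = 1.381e-23 * 293 / (6 * pi * 0.00093 * 2.2e-08)
D = 1.04919e-11 m^2/s = 10.492 um^2/s

10.492


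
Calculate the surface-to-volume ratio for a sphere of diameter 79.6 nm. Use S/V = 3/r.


Radius r = 79.6/2 = 39.8 nm
S/V = 3 / r = 3 / 39.8
S/V = 0.0754 nm^-1

0.0754


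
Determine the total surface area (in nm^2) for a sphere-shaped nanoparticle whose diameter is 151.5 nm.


Radius r = 151.5/2 = 75.75 nm
Surface area SA = 4 * pi * r^2
SA = 4 * pi * (75.75)^2
SA = 72106.62 nm^2

72106.62


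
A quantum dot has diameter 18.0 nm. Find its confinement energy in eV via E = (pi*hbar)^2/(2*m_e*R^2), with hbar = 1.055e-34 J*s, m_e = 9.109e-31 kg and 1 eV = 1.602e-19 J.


Radius R = 18.0/2 = 9 nm = 9e-09 m
E = (pi * 1.055e-34)^2 / (2 * 9.109e-31 * (9e-09)^2)
E(J) = 7.44422e-22
E = E(J) / 1.602e-19 = 0.0046 eV

0.0046


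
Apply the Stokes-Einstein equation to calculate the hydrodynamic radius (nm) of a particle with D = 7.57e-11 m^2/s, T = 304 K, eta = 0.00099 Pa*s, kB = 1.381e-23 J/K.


Stokes-Einstein: R = kB*T / (6*pi*eta*D)
R = 1.381e-23 * 304 / (6 * pi * 0.00099 * 7.57e-11)
R = 2.97191e-09 m = 2.97 nm

2.97


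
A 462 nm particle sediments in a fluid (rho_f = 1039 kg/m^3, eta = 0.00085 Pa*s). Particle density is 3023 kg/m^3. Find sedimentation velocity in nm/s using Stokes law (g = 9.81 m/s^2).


Radius R = 462/2 nm = 2.31e-07 m
Density difference = 3023 - 1039 = 1984 kg/m^3
v = 2 * R^2 * (rho_p - rho_f) * g / (9 * eta)
v = 2 * (2.31e-07)^2 * 1984 * 9.81 / (9 * 0.00085)
v = 2.71521e-07 m/s = 271.5209 nm/s

271.5209


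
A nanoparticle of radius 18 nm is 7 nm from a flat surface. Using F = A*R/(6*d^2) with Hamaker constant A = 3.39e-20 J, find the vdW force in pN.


Convert to SI: R = 18 nm = 1.8e-08 m, d = 7 nm = 7e-09 m
F = A * R / (6 * d^2)
F = 3.39e-20 * 1.8e-08 / (6 * (7e-09)^2)
F = 2.07551e-12 N = 2.076 pN

2.076


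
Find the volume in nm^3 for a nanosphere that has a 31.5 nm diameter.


Radius r = 31.5/2 = 15.75 nm
Volume V = (4/3) * pi * r^3
V = (4/3) * pi * (15.75)^3
V = 16365.54 nm^3

16365.54


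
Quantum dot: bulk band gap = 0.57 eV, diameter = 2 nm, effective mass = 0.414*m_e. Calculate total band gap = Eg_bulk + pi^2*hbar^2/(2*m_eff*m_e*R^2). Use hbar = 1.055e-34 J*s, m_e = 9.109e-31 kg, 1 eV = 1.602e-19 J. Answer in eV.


Radius R = 2/2 nm = 1e-09 m
Confinement energy dE = pi^2 * hbar^2 / (2 * m_eff * m_e * R^2)
dE = pi^2 * (1.055e-34)^2 / (2 * 0.414 * 9.109e-31 * (1e-09)^2) J, divided by 1.602e-19 J/eV
dE = 0.9092 eV
Total band gap = E_g(bulk) + dE = 0.57 + 0.9092 = 1.4792 eV

1.4792


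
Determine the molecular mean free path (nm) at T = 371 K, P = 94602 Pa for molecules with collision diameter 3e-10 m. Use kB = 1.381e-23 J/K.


Mean free path: lambda = kB*T / (sqrt(2) * pi * d^2 * P)
lambda = 1.381e-23 * 371 / (sqrt(2) * pi * (3e-10)^2 * 94602)
lambda = 1.35444e-07 m
lambda = 135.44 nm

135.44


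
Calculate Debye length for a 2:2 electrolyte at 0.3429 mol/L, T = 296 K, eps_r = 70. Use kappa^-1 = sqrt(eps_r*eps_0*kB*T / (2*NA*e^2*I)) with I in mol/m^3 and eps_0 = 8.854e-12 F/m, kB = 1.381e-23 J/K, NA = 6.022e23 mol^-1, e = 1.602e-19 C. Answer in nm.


Ionic strength I = 0.3429 * 2^2 * 1000 = 1371.6 mol/m^3
kappa^-1 = sqrt(70 * 8.854e-12 * 1.381e-23 * 296 / (2 * 6.022e23 * (1.602e-19)^2 * 1371.6))
kappa^-1 = 0.244 nm

0.244


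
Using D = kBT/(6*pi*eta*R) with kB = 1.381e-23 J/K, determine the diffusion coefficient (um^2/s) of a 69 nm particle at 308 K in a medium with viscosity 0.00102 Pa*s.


Radius R = 69/2 = 34.5 nm = 3.45e-08 m
D = kB*T / (6*pi*eta*R)
D = 1.381e-23 * 308 / (6 * pi * 0.00102 * 3.45e-08)
D = 6.41245e-12 m^2/s = 6.412 um^2/s

6.412


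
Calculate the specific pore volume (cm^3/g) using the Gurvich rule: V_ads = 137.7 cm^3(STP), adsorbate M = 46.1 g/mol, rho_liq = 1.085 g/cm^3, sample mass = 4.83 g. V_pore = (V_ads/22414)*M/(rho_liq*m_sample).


Moles adsorbed n = V_ads / 22414 = 137.7 / 22414 = 6.143482e-03 mol
Liquid volume V_liq = n * M / rho_liq = 6.143482e-03 * 46.1 / 1.085 = 0.26103 cm^3
Specific pore volume V_pore = V_liq / m_sample = 0.26103 / 4.83
V_pore = 0.054 cm^3/g

0.054


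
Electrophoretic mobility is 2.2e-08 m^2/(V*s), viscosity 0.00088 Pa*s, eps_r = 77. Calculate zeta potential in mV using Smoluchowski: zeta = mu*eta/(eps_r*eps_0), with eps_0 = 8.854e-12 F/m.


Smoluchowski equation: zeta = mu * eta / (eps_r * eps_0)
zeta = 2.2e-08 * 0.00088 / (77 * 8.854e-12)
zeta = 0.028397 V = 28.4 mV

28.4


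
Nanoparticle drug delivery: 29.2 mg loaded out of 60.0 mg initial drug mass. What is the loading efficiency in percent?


Drug loading efficiency = (drug loaded / drug initial) * 100
DLE = 29.2 / 60.0 * 100
DLE = 0.4867 * 100
DLE = 48.67%

48.67


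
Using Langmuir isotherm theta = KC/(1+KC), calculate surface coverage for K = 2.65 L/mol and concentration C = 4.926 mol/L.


Langmuir isotherm: theta = K*C / (1 + K*C)
K*C = 2.65 * 4.926 = 13.0539
theta = 13.0539 / (1 + 13.0539) = 13.0539 / 14.0539
theta = 0.9288

0.9288


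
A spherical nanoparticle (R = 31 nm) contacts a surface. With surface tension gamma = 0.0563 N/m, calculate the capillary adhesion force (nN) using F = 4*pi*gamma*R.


Convert radius: R = 31 nm = 3.1e-08 m
F = 4 * pi * gamma * R
F = 4 * pi * 0.0563 * 3.1e-08
F = 2.19321e-08 N = 21.9321 nN

21.9321


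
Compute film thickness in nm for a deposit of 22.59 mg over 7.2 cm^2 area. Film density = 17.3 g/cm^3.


Convert: m = 22.59 mg = 2.2590e-05 kg, A = 7.2 cm^2 = 7.2000e-04 m^2, rho = 17.3 g/cm^3 = 17300 kg/m^3
t = m / (A * rho)
t = 2.2590e-05 / (7.2000e-04 * 17300)
t = 1.8136e-06 m = 1813.6 nm

1813.6


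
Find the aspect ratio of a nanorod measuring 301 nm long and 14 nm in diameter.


Aspect ratio AR = length / diameter
AR = 301 / 14
AR = 21.5

21.5


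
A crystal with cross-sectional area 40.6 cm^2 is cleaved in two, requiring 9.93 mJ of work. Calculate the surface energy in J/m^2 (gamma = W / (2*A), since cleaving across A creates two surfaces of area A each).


Convert: A = 40.6 cm^2 = 0.00406 m^2, W = 9.93 mJ = 0.00993 J
Cleaving exposes two faces of area A, so total new surface = 2*A and gamma = W / (2*A)
gamma = 0.00993 / (2 * 0.00406)
gamma = 1.223 J/m^2

1.223


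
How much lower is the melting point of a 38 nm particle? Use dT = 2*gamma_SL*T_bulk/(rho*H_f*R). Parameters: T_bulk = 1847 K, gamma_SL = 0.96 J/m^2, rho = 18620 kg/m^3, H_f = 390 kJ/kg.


Radius R = 38/2 = 19 nm = 1.9e-08 m
Convert H_f = 390 kJ/kg = 390000 J/kg
dT = 2 * gamma_SL * T_bulk / (rho * H_f * R)
dT = 2 * 0.96 * 1847 / (18620 * 390000 * 1.9e-08)
dT = 25.7 K

25.7


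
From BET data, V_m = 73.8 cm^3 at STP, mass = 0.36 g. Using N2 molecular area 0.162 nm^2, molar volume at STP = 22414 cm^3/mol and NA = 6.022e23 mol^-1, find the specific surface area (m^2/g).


Number of moles in monolayer = V_m / 22414 = 73.8 / 22414 = 0.00329258
Number of molecules = moles * NA = 0.00329258 * 6.022e23
SA = molecules * sigma / mass
SA = (73.8 / 22414) * 6.022e23 * 0.162e-18 / 0.36
SA = 892.3 m^2/g

892.3
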